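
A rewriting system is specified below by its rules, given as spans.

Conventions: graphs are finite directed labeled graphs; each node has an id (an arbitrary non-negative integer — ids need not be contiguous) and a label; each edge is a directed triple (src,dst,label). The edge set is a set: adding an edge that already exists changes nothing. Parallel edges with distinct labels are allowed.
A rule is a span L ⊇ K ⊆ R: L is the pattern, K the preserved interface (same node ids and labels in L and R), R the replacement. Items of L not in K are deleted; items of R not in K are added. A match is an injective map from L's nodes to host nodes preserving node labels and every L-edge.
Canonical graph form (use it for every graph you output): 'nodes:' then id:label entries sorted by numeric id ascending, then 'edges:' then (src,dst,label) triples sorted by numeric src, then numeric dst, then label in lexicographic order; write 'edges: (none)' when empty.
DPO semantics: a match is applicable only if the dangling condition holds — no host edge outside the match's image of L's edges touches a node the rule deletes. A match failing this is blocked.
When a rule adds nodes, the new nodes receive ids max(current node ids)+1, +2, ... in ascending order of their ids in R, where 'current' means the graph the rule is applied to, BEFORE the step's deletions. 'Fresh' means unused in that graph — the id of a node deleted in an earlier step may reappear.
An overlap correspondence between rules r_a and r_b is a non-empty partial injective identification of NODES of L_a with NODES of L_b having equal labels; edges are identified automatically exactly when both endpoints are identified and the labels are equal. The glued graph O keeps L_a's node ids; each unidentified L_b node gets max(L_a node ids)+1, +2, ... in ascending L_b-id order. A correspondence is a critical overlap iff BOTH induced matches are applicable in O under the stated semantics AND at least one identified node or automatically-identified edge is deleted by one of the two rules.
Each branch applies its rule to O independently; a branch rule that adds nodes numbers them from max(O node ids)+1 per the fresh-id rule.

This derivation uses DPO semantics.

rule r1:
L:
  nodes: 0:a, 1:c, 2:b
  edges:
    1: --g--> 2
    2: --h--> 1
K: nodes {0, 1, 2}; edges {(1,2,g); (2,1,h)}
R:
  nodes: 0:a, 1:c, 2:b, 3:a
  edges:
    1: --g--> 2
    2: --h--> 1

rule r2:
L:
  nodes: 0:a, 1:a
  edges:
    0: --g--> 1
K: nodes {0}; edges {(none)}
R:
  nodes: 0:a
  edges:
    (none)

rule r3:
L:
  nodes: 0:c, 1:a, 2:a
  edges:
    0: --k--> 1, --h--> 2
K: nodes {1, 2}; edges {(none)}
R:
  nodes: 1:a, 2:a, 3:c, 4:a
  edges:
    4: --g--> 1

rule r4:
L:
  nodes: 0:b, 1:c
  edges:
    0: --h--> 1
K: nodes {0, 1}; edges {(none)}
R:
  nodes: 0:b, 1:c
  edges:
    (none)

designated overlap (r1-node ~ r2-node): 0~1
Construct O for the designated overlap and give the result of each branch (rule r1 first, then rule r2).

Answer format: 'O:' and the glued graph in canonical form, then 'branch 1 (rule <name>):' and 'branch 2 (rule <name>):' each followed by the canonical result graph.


O:
nodes: 0:a, 1:c, 2:b, 3:a
edges: (1,2,g); (2,1,h); (3,0,g)
branch 1 (rule r1):
nodes: 0:a, 1:c, 2:b, 3:a, 4:a
edges: (1,2,g); (2,1,h); (3,0,g)
branch 2 (rule r2):
nodes: 1:c, 2:b, 3:a
edges: (1,2,g); (2,1,h)


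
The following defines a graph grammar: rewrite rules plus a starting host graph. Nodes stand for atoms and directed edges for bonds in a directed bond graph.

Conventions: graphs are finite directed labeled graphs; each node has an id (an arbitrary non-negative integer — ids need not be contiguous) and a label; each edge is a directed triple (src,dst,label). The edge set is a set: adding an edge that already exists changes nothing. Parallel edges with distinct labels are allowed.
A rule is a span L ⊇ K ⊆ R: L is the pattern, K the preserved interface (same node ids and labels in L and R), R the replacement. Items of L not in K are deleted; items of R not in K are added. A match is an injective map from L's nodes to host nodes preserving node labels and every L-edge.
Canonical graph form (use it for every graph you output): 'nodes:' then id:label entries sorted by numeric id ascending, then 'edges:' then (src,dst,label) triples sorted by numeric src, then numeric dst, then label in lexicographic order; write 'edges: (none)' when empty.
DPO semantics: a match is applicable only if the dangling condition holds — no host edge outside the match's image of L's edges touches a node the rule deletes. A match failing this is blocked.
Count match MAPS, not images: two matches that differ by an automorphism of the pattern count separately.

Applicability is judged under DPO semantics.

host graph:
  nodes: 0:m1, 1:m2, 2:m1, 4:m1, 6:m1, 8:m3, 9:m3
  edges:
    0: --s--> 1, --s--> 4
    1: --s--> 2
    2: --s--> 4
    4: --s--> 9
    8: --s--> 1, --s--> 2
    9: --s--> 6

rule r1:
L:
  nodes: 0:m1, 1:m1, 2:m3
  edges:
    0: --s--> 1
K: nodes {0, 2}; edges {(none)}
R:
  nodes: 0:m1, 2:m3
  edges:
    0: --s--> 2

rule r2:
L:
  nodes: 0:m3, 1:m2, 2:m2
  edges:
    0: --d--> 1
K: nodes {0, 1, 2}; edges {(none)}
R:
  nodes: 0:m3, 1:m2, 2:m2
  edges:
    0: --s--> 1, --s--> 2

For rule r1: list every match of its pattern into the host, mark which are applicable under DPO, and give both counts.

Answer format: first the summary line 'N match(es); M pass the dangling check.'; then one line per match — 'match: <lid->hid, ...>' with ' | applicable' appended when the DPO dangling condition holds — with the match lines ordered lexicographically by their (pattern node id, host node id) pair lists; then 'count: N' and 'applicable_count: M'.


4 match(es); 0 pass the dangling check.
match: 0->0, 1->4, 2->8
match: 0->0, 1->4, 2->9
match: 0->2, 1->4, 2->8
match: 0->2, 1->4, 2->9
count: 4
applicable_count: 0


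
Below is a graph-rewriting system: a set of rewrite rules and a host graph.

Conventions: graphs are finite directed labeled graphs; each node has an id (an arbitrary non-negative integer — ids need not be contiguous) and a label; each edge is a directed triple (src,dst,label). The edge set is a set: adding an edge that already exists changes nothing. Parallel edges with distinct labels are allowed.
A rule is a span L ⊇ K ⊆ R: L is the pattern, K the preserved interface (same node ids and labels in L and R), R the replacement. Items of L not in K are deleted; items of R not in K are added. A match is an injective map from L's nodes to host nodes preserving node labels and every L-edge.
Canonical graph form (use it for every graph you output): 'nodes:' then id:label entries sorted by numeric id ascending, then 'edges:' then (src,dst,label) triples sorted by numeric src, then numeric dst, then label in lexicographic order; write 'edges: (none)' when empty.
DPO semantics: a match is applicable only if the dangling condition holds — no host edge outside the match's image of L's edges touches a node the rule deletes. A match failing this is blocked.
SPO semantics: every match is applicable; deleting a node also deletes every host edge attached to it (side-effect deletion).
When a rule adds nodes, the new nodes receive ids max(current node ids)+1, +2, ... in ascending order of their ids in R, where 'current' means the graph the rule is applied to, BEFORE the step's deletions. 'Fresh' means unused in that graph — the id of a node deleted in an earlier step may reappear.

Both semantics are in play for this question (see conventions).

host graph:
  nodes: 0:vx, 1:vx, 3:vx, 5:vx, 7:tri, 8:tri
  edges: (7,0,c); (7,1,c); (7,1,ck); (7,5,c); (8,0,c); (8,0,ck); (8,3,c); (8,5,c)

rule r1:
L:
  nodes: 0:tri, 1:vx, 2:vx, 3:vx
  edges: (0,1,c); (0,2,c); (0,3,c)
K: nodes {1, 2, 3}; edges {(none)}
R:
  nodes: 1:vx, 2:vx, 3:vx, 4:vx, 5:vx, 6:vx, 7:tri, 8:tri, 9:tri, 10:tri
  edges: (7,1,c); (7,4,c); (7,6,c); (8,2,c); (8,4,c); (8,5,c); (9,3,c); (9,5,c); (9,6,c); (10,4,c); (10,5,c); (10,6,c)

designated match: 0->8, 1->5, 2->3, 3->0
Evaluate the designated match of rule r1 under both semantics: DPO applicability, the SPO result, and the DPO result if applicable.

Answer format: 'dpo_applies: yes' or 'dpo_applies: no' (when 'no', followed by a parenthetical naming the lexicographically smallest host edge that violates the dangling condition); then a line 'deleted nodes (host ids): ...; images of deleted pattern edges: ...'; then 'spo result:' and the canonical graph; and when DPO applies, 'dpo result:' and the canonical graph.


dpo_applies: no
(the rule deletes node 8, which keeps host edge (8,0,ck) outside the match image — the dangling condition fails, DPO blocks; SPO proceeds and side-deletes such edges)
deleted nodes (host ids): 8; images of deleted pattern edges: (8,0,c); (8,3,c); (8,5,c)
spo result:
nodes: 0:vx, 1:vx, 3:vx, 5:vx, 7:tri, 9:vx, 10:vx, 11:vx, 12:tri, 13:tri, 14:tri, 15:tri
edges: (7,0,c); (7,1,c); (7,1,ck); (7,5,c); (12,5,c); (12,9,c); (12,11,c); (13,3,c); (13,9,c); (13,10,c); (14,0,c); (14,10,c); (14,11,c); (15,9,c); (15,10,c); (15,11,c)


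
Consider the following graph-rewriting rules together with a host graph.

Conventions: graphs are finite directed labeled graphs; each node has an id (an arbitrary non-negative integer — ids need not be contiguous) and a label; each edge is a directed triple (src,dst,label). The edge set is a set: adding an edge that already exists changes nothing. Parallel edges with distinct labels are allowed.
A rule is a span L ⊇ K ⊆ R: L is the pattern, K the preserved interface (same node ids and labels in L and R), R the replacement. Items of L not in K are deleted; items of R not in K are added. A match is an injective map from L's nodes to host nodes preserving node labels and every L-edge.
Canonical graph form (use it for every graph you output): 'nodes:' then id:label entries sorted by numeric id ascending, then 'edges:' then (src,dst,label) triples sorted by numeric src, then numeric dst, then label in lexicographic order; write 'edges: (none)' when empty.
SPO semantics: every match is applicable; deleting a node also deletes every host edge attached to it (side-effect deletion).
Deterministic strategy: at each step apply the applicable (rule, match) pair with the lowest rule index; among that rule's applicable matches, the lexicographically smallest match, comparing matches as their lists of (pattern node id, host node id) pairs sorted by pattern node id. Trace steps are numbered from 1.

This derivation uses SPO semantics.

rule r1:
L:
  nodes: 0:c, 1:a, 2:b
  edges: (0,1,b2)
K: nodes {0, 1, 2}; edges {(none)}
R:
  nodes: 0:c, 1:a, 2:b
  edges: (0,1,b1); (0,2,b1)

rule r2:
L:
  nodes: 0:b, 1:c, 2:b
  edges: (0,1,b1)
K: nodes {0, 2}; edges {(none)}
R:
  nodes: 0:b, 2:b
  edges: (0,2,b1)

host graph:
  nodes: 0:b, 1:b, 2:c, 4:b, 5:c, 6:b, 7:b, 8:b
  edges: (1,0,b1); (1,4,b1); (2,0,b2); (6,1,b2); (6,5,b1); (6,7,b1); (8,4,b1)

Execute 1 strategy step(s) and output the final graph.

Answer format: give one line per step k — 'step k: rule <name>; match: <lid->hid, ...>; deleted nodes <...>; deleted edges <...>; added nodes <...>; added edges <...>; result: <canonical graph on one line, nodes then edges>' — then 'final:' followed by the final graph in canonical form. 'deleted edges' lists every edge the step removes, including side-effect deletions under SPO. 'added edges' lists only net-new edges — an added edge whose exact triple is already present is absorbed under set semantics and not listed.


step 1: rule r2; match: 0->6, 1->5, 2->0; deleted nodes 5; deleted edges (6,5,b1); added nodes (none); added edges (6,0,b1); result: nodes: 0:b, 1:b, 2:c, 4:b, 6:b, 7:b, 8:b edges: (1,0,b1); (1,4,b1); (2,0,b2); (6,0,b1); (6,1,b2); (6,7,b1); (8,4,b1)
final:
nodes: 0:b, 1:b, 2:c, 4:b, 6:b, 7:b, 8:b
edges: (1,0,b1); (1,4,b1); (2,0,b2); (6,0,b1); (6,1,b2); (6,7,b1); (8,4,b1)


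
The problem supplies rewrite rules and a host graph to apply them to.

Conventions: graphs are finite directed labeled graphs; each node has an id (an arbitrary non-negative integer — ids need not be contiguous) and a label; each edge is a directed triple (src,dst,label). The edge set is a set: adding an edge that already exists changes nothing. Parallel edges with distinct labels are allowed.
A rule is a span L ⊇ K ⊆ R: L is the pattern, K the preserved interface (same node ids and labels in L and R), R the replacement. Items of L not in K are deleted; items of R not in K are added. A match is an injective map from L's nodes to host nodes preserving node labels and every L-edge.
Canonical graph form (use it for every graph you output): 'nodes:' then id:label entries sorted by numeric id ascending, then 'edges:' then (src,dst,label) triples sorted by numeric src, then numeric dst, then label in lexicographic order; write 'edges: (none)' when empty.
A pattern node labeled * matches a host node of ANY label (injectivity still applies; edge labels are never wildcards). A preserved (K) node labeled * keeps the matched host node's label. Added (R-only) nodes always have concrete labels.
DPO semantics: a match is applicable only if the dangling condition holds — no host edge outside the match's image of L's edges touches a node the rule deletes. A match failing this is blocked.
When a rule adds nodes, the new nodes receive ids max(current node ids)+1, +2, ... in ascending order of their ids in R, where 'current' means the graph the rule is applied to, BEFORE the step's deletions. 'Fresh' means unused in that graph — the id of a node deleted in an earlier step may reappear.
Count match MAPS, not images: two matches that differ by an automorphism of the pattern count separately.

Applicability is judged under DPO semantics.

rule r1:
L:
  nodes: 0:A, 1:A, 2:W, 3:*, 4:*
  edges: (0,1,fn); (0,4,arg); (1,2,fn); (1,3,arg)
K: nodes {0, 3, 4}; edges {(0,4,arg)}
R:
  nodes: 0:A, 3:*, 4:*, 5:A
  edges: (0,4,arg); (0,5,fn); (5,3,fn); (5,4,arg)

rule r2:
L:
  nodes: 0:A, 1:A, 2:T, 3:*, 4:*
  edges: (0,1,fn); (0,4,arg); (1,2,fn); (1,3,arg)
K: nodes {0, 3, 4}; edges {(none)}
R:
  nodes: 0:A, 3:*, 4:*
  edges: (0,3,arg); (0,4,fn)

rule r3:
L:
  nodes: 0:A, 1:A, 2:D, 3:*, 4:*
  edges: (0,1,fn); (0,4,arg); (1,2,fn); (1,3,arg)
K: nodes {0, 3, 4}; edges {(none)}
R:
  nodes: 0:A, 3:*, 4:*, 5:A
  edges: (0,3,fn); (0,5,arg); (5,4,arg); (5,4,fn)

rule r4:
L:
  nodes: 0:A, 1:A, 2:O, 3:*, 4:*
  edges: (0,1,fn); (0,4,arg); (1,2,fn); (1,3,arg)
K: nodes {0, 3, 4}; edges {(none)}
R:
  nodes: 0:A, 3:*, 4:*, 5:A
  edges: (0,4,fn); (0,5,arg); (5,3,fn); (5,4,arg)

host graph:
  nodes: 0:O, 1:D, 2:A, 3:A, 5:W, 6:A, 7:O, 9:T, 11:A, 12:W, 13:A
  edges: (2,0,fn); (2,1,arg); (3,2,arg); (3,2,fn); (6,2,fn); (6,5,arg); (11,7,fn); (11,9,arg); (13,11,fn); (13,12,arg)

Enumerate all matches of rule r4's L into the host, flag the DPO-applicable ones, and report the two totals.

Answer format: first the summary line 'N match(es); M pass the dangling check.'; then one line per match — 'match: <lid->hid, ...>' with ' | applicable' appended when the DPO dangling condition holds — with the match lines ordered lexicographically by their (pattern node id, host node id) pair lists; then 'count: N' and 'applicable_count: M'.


2 match(es); 1 pass the dangling check.
match: 0->6, 1->2, 2->0, 3->1, 4->5
match: 0->13, 1->11, 2->7, 3->9, 4->12 | applicable
count: 2
applicable_count: 1


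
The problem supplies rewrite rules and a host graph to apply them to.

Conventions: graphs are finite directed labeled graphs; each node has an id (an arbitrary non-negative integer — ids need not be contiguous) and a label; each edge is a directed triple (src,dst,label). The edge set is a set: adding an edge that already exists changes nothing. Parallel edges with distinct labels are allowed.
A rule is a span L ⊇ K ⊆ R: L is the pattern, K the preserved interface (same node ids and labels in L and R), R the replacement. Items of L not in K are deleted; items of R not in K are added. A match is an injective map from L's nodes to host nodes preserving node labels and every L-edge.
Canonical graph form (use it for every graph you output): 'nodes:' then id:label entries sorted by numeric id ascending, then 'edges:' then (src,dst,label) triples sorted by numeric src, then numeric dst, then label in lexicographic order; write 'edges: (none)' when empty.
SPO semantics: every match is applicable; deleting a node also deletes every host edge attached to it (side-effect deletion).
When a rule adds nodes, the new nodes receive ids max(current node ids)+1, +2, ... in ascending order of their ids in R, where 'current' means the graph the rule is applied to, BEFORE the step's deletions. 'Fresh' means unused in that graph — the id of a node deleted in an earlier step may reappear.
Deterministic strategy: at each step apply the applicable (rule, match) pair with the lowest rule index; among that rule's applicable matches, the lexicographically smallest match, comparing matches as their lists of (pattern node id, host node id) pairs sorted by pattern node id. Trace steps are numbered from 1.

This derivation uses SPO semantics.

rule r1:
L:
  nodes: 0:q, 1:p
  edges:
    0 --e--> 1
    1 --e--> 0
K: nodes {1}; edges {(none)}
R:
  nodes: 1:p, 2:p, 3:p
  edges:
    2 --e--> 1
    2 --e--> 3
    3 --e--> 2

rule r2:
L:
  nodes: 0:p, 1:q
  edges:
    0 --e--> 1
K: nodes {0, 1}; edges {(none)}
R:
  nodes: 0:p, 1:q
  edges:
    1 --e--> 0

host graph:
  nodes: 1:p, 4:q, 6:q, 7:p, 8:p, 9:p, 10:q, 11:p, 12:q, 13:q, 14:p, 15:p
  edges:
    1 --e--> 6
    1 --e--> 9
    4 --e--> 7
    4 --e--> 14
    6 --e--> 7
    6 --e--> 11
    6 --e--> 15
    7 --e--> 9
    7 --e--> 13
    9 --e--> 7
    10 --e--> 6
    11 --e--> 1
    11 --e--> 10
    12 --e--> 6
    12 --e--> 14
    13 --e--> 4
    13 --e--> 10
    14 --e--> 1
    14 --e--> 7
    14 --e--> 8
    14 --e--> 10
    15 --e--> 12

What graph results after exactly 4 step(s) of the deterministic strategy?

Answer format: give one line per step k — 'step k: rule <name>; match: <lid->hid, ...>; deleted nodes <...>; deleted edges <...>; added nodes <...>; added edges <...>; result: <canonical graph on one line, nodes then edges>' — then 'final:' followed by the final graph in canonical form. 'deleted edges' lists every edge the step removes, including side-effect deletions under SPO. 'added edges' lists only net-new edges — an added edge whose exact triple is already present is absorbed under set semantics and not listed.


step 1: rule r2; match: 0->1, 1->6; deleted nodes (none); deleted edges (1,6,e); added nodes (none); added edges (6,1,e); result: nodes: 1:p, 4:q, 6:q, 7:p, 8:p, 9:p, 10:q, 11:p, 12:q, 13:q, 14:p, 15:p edges: (1,9,e); (4,7,e); (4,14,e); (6,1,e); (6,7,e); (6,11,e); (6,15,e); (7,9,e); (7,13,e); (9,7,e); (10,6,e); (11,1,e); (11,10,e); (12,6,e); (12,14,e); (13,4,e); (13,10,e); (14,1,e); (14,7,e); (14,8,e); (14,10,e); (15,12,e)
step 2: rule r2; match: 0->7, 1->13; deleted nodes (none); deleted edges (7,13,e); added nodes (none); added edges (13,7,e); result: nodes: 1:p, 4:q, 6:q, 7:p, 8:p, 9:p, 10:q, 11:p, 12:q, 13:q, 14:p, 15:p edges: (1,9,e); (4,7,e); (4,14,e); (6,1,e); (6,7,e); (6,11,e); (6,15,e); (7,9,e); (9,7,e); (10,6,e); (11,1,e); (11,10,e); (12,6,e); (12,14,e); (13,4,e); (13,7,e); (13,10,e); (14,1,e); (14,7,e); (14,8,e); (14,10,e); (15,12,e)
step 3: rule r2; match: 0->11, 1->10; deleted nodes (none); deleted edges (11,10,e); added nodes (none); added edges (10,11,e); result: nodes: 1:p, 4:q, 6:q, 7:p, 8:p, 9:p, 10:q, 11:p, 12:q, 13:q, 14:p, 15:p edges: (1,9,e); (4,7,e); (4,14,e); (6,1,e); (6,7,e); (6,11,e); (6,15,e); (7,9,e); (9,7,e); (10,6,e); (10,11,e); (11,1,e); (12,6,e); (12,14,e); (13,4,e); (13,7,e); (13,10,e); (14,1,e); (14,7,e); (14,8,e); (14,10,e); (15,12,e)
step 4: rule r2; match: 0->14, 1->10; deleted nodes (none); deleted edges (14,10,e); added nodes (none); added edges (10,14,e); result: nodes: 1:p, 4:q, 6:q, 7:p, 8:p, 9:p, 10:q, 11:p, 12:q, 13:q, 14:p, 15:p edges: (1,9,e); (4,7,e); (4,14,e); (6,1,e); (6,7,e); (6,11,e); (6,15,e); (7,9,e); (9,7,e); (10,6,e); (10,11,e); (10,14,e); (11,1,e); (12,6,e); (12,14,e); (13,4,e); (13,7,e); (13,10,e); (14,1,e); (14,7,e); (14,8,e); (15,12,e)
final:
nodes: 1:p, 4:q, 6:q, 7:p, 8:p, 9:p, 10:q, 11:p, 12:q, 13:q, 14:p, 15:p
edges: (1,9,e); (4,7,e); (4,14,e); (6,1,e); (6,7,e); (6,11,e); (6,15,e); (7,9,e); (9,7,e); (10,6,e); (10,11,e); (10,14,e); (11,1,e); (12,6,e); (12,14,e); (13,4,e); (13,7,e); (13,10,e); (14,1,e); (14,7,e); (14,8,e); (15,12,e)


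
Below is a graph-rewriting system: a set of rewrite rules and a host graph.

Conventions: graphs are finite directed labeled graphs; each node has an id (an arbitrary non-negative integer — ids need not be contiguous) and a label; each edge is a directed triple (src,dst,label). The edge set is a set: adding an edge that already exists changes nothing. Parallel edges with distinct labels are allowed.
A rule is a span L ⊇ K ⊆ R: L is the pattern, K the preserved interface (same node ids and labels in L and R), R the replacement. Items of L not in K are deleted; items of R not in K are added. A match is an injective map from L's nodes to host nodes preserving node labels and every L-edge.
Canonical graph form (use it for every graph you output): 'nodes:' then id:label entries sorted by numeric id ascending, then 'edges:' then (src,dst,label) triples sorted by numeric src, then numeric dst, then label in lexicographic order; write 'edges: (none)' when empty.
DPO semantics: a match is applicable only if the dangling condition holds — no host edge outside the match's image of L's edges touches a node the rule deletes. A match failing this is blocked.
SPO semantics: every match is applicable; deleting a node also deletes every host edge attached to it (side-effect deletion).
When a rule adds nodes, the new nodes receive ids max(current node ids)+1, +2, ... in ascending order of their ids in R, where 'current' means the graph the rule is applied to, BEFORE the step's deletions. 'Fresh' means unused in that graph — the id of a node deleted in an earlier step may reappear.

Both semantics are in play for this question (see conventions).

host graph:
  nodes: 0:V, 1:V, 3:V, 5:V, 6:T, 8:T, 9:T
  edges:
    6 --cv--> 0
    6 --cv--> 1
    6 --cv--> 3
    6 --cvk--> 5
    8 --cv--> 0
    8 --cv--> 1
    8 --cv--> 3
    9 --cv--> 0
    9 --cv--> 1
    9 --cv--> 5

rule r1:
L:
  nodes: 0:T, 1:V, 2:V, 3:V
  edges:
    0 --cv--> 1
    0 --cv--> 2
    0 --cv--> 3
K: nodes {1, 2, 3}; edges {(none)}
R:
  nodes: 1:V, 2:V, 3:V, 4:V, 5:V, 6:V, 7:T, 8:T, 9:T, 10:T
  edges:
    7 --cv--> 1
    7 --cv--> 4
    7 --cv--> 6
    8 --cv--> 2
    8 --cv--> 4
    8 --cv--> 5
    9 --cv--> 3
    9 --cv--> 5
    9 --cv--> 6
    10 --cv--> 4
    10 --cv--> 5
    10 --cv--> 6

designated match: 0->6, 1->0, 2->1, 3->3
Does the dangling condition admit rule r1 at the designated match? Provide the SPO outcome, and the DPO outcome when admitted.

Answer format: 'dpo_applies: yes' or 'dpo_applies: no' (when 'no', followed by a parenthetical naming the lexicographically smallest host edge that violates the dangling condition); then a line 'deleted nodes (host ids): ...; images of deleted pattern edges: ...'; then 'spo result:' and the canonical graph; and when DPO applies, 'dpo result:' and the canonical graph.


dpo_applies: no
(the rule deletes node 6, which keeps host edge (6,5,cvk) outside the match image — the dangling condition fails, DPO blocks; SPO proceeds and side-deletes such edges)
deleted nodes (host ids): 6; images of deleted pattern edges: (6,0,cv); (6,1,cv); (6,3,cv)
spo result:
nodes: 0:V, 1:V, 3:V, 5:V, 8:T, 9:T, 10:V, 11:V, 12:V, 13:T, 14:T, 15:T, 16:T
edges: (8,0,cv); (8,1,cv); (8,3,cv); (9,0,cv); (9,1,cv); (9,5,cv); (13,0,cv); (13,10,cv); (13,12,cv); (14,1,cv); (14,10,cv); (14,11,cv); (15,3,cv); (15,11,cv); (15,12,cv); (16,10,cv); (16,11,cv); (16,12,cv)


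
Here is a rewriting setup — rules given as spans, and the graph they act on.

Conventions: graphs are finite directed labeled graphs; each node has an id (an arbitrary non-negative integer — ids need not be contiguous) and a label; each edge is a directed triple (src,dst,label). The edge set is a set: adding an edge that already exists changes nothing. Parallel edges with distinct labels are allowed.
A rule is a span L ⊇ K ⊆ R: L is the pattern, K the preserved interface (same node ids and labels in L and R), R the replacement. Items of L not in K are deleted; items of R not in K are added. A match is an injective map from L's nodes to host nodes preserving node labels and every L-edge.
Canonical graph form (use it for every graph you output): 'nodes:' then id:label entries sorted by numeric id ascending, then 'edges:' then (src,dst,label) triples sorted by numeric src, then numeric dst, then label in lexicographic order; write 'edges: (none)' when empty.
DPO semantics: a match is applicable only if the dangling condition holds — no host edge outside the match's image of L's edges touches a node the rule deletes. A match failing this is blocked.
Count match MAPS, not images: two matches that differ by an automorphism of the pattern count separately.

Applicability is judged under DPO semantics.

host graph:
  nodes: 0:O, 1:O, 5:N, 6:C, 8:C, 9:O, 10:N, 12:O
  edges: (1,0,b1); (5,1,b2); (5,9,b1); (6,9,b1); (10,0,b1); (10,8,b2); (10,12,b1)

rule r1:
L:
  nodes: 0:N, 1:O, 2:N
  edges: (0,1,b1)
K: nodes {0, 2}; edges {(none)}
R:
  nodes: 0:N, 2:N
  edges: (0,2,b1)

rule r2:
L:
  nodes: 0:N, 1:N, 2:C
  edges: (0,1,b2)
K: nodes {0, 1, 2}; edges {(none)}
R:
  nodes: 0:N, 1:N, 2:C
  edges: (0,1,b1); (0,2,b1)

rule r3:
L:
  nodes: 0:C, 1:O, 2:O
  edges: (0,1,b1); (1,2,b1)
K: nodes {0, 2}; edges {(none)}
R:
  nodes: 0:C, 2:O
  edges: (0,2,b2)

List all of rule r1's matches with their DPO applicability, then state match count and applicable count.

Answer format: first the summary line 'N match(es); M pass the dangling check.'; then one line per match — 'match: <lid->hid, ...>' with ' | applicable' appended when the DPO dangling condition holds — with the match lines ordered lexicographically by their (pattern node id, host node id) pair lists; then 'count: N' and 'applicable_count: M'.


3 match(es); 1 pass the dangling check.
match: 0->5, 1->9, 2->10
match: 0->10, 1->0, 2->5
match: 0->10, 1->12, 2->5 | applicable
count: 3
applicable_count: 1


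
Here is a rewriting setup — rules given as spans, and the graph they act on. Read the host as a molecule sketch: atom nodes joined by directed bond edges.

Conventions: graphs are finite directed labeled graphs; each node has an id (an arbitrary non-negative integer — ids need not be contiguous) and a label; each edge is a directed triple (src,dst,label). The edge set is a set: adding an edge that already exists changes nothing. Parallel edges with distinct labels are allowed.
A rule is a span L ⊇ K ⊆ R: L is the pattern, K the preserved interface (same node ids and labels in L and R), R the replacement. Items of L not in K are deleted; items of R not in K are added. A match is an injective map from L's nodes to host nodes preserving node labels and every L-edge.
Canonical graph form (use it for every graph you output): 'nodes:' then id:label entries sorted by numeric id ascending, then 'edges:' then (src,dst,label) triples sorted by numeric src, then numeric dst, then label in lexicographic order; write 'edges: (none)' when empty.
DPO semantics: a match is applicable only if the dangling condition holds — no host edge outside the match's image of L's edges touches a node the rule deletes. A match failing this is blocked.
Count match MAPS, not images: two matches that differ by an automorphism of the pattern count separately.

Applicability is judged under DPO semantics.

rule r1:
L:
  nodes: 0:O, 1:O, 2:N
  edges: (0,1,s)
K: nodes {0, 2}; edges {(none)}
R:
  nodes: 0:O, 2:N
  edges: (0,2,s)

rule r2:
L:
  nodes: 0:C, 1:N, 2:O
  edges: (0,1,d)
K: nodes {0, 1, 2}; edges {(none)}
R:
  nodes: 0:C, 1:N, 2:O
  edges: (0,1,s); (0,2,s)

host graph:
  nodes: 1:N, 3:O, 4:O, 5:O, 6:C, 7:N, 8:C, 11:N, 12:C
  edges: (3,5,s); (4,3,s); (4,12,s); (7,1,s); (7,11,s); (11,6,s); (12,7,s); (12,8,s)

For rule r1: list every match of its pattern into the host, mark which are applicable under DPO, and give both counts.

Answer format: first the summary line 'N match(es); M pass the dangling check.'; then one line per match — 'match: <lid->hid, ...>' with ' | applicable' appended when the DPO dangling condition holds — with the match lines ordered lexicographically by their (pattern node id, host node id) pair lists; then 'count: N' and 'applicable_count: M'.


6 match(es); 3 pass the dangling check.
match: 0->3, 1->5, 2->1 | applicable
match: 0->3, 1->5, 2->7 | applicable
match: 0->3, 1->5, 2->11 | applicable
match: 0->4, 1->3, 2->1
match: 0->4, 1->3, 2->7
match: 0->4, 1->3, 2->11
count: 6
applicable_count: 3


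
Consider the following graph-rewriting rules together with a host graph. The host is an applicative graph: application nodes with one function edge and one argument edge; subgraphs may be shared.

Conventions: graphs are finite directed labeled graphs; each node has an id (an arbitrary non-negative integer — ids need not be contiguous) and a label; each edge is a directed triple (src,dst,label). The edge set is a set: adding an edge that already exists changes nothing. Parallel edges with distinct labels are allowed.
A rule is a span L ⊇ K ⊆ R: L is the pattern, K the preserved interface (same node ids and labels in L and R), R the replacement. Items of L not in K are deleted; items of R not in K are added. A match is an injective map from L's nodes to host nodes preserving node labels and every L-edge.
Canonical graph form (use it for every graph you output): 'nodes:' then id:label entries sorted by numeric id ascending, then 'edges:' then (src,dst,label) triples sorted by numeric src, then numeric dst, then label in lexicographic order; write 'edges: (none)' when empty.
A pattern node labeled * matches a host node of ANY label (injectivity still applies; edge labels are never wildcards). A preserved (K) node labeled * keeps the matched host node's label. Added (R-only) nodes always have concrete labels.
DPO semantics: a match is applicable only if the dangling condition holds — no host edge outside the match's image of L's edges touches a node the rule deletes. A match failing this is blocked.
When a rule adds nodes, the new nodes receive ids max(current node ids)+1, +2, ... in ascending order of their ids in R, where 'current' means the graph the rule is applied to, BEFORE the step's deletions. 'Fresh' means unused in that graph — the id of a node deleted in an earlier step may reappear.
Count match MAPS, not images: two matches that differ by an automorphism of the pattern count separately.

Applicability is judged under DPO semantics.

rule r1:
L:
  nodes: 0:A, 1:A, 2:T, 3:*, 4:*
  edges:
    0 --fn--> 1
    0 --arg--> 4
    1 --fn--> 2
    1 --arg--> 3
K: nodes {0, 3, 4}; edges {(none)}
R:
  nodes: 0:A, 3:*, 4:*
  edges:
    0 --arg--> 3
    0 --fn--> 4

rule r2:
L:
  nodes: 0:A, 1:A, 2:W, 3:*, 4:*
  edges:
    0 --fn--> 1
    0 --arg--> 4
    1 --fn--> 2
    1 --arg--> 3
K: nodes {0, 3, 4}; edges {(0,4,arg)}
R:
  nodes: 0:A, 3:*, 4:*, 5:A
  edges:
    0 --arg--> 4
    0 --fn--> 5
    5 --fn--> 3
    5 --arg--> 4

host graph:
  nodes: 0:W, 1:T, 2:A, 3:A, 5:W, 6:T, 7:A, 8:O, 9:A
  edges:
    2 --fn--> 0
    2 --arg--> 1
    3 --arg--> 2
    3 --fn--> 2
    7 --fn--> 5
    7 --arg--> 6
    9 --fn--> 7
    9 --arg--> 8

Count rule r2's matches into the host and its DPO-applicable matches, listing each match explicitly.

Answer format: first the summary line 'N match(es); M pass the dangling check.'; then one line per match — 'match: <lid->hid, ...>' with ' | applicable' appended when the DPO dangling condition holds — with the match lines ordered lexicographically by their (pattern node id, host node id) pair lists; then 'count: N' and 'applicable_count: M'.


1 match(es); 1 pass the dangling check.
match: 0->9, 1->7, 2->5, 3->6, 4->8 | applicable
count: 1
applicable_count: 1


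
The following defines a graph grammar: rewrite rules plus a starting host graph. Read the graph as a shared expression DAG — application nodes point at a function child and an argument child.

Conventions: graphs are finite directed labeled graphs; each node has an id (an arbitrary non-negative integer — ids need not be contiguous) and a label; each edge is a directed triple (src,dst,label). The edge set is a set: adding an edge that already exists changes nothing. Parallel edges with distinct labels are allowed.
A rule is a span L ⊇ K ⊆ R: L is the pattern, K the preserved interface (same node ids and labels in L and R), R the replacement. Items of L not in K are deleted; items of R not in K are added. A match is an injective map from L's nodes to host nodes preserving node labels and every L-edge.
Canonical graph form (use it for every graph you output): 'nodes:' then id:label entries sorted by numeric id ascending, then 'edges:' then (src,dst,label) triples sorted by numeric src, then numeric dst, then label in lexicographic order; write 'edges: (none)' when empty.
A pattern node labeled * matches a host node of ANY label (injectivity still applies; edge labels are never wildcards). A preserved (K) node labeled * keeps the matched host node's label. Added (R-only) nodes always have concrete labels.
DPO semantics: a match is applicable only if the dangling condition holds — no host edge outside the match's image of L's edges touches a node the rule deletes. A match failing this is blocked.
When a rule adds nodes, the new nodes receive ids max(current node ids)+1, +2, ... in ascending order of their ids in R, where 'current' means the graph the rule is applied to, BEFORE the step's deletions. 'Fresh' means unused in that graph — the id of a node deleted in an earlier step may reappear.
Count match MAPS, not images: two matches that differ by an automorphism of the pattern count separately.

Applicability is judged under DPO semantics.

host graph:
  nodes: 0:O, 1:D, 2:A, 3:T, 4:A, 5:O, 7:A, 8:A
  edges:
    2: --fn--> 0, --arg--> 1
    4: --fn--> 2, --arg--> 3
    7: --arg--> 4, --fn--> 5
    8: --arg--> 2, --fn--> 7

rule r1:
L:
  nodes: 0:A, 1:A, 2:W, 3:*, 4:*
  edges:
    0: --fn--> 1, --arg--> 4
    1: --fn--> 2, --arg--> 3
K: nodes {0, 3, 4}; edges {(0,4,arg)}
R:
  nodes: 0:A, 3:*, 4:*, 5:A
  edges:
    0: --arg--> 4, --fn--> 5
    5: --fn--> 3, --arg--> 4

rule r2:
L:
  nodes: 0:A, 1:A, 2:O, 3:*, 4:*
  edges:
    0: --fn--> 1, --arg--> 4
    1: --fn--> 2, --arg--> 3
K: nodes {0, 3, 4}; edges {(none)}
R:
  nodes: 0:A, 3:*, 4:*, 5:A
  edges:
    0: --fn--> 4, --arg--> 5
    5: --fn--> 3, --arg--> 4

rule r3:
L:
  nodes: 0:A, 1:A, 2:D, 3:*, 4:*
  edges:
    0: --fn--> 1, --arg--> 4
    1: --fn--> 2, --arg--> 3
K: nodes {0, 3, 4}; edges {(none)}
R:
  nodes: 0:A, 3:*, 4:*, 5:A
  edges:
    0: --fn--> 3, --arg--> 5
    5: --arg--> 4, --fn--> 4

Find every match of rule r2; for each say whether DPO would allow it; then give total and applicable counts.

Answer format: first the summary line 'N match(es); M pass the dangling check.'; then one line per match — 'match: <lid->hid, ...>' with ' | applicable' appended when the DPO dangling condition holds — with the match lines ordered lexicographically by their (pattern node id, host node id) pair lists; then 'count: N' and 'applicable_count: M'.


2 match(es); 1 pass the dangling check.
match: 0->4, 1->2, 2->0, 3->1, 4->3
match: 0->8, 1->7, 2->5, 3->4, 4->2 | applicable
count: 2
applicable_count: 1


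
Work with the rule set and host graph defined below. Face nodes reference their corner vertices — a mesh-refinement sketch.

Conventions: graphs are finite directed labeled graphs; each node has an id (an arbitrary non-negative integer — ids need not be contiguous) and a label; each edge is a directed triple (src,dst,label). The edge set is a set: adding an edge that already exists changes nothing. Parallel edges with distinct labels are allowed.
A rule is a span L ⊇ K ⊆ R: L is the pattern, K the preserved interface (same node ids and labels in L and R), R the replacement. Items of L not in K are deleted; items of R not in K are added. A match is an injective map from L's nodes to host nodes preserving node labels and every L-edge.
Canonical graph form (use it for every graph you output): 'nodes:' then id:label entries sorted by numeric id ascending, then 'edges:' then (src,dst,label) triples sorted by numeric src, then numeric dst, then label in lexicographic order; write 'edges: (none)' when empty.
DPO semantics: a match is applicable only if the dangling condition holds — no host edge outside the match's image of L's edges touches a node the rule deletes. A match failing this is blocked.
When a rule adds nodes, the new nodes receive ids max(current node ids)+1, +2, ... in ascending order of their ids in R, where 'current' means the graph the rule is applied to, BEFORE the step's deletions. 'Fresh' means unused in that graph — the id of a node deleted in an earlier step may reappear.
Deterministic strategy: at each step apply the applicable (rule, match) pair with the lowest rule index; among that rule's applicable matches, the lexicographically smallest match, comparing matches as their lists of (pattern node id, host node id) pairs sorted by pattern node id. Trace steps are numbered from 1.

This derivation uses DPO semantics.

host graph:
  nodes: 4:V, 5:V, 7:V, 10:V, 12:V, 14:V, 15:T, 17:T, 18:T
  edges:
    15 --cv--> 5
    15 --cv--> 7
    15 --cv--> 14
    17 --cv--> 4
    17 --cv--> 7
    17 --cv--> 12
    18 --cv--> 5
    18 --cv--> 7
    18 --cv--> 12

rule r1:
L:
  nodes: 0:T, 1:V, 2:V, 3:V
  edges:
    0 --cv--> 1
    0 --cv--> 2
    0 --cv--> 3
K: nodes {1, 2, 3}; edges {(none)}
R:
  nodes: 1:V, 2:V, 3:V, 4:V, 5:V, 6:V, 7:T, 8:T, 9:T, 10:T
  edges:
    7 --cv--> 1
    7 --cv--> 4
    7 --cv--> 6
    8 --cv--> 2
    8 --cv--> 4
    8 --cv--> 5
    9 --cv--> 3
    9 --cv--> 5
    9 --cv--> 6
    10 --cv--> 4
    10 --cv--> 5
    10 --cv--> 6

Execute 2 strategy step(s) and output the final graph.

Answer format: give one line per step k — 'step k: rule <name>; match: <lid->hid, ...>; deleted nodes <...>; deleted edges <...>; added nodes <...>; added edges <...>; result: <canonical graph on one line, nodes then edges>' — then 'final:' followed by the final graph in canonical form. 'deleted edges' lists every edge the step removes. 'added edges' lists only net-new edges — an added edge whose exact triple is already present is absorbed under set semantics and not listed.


step 1: rule r1; match: 0->15, 1->5, 2->7, 3->14; deleted nodes 15; deleted edges (15,5,cv); (15,7,cv); (15,14,cv); added nodes 19, 20, 21, 22, 23, 24, 25; added edges (22,5,cv); (22,19,cv); (22,21,cv); (23,7,cv); (23,19,cv); (23,20,cv); (24,14,cv); (24,20,cv); (24,21,cv); (25,19,cv); (25,20,cv); (25,21,cv); result: nodes: 4:V, 5:V, 7:V, 10:V, 12:V, 14:V, 17:T, 18:T, 19:V, 20:V, 21:V, 22:T, 23:T, 24:T, 25:T edges: (17,4,cv); (17,7,cv); (17,12,cv); (18,5,cv); (18,7,cv); (18,12,cv); (22,5,cv); (22,19,cv); (22,21,cv); (23,7,cv); (23,19,cv); (23,20,cv); (24,14,cv); (24,20,cv); (24,21,cv); (25,19,cv); (25,20,cv); (25,21,cv)
step 2: rule r1; match: 0->17, 1->4, 2->7, 3->12; deleted nodes 17; deleted edges (17,4,cv); (17,7,cv); (17,12,cv); added nodes 26, 27, 28, 29, 30, 31, 32; added edges (29,4,cv); (29,26,cv); (29,28,cv); (30,7,cv); (30,26,cv); (30,27,cv); (31,12,cv); (31,27,cv); (31,28,cv); (32,26,cv); (32,27,cv); (32,28,cv); result: nodes: 4:V, 5:V, 7:V, 10:V, 12:V, 14:V, 18:T, 19:V, 20:V, 21:V, 22:T, 23:T, 24:T, 25:T, 26:V, 27:V, 28:V, 29:T, 30:T, 31:T, 32:T edges: (18,5,cv); (18,7,cv); (18,12,cv); (22,5,cv); (22,19,cv); (22,21,cv); (23,7,cv); (23,19,cv); (23,20,cv); (24,14,cv); (24,20,cv); (24,21,cv); (25,19,cv); (25,20,cv); (25,21,cv); (29,4,cv); (29,26,cv); (29,28,cv); (30,7,cv); (30,26,cv); (30,27,cv); (31,12,cv); (31,27,cv); (31,28,cv); (32,26,cv); (32,27,cv); (32,28,cv)
final:
nodes: 4:V, 5:V, 7:V, 10:V, 12:V, 14:V, 18:T, 19:V, 20:V, 21:V, 22:T, 23:T, 24:T, 25:T, 26:V, 27:V, 28:V, 29:T, 30:T, 31:T, 32:T
edges: (18,5,cv); (18,7,cv); (18,12,cv); (22,5,cv); (22,19,cv); (22,21,cv); (23,7,cv); (23,19,cv); (23,20,cv); (24,14,cv); (24,20,cv); (24,21,cv); (25,19,cv); (25,20,cv); (25,21,cv); (29,4,cv); (29,26,cv); (29,28,cv); (30,7,cv); (30,26,cv); (30,27,cv); (31,12,cv); (31,27,cv); (31,28,cv); (32,26,cv); (32,27,cv); (32,28,cv)


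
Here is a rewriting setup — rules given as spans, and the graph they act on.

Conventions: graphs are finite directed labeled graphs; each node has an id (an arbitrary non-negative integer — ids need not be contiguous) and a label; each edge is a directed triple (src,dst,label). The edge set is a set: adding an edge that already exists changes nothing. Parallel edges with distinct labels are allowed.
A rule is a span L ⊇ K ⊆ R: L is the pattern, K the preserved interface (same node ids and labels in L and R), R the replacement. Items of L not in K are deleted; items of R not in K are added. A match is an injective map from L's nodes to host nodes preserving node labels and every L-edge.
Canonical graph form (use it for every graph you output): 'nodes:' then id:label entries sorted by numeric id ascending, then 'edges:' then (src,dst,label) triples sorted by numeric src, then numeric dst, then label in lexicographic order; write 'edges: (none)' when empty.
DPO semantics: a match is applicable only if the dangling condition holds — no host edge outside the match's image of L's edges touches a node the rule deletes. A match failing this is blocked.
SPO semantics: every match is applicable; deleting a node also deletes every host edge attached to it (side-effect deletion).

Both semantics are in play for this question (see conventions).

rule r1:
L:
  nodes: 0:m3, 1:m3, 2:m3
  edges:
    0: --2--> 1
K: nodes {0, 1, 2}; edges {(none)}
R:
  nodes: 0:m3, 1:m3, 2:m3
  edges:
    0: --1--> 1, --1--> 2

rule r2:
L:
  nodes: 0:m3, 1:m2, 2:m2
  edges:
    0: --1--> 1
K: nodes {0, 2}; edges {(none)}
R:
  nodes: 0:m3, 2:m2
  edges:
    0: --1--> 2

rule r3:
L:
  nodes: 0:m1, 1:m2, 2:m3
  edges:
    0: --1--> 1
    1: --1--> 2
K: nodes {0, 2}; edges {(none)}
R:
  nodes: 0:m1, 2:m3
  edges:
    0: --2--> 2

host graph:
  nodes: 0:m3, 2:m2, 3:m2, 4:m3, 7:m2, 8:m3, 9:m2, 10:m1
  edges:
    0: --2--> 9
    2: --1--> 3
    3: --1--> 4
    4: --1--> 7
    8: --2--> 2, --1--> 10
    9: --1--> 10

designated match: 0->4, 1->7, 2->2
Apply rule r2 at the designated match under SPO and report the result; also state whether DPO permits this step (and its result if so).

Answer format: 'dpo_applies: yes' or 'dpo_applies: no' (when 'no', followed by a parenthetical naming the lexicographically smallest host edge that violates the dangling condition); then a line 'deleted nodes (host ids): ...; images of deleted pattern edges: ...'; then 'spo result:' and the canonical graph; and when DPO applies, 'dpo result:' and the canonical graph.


dpo_applies: yes
deleted nodes (host ids): 7; images of deleted pattern edges: (4,7,1)
spo result:
nodes: 0:m3, 2:m2, 3:m2, 4:m3, 8:m3, 9:m2, 10:m1
edges: (0,9,2); (2,3,1); (3,4,1); (4,2,1); (8,2,2); (8,10,1); (9,10,1)
dpo result:
nodes: 0:m3, 2:m2, 3:m2, 4:m3, 8:m3, 9:m2, 10:m1
edges: (0,9,2); (2,3,1); (3,4,1); (4,2,1); (8,2,2); (8,10,1); (9,10,1)
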